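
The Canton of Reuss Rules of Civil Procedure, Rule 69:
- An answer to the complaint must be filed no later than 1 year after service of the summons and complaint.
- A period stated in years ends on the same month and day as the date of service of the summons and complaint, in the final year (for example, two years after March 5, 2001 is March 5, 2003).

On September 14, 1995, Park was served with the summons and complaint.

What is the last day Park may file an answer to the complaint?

1 year after September 14, 1995 is September 14, 1996.

September 14, 1996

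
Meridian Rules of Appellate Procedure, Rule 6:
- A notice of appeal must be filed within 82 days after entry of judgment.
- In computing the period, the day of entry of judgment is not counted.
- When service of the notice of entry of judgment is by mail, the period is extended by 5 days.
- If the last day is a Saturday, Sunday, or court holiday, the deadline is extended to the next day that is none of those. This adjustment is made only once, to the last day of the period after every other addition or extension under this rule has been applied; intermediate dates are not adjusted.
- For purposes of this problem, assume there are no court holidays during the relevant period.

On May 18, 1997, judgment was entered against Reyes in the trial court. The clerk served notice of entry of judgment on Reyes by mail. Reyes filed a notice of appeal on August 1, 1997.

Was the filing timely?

82 days after May 18, 1997 is August 8, 1997.
Service was by mail, adding 5 days: August 8, 1997 + 5 days = August 13, 1997.
August 13, 1997 is a Wednesday and not a court holiday, so no extension applies.
The deadline is August 13, 1997; the filing on August 1, 1997 is on or before that date.

Yes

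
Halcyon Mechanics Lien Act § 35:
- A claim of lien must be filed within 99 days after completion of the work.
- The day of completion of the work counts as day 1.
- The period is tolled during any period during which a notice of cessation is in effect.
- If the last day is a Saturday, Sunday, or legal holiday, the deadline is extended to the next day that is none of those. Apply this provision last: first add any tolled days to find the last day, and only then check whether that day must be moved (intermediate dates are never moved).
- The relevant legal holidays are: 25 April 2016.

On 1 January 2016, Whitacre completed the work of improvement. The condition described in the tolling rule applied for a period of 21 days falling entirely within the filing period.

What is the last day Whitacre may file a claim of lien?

April 29, 2016

Counting 1 January 2016 as day 1, day 99 is April 8, 2016.
Tolling adds 21 days: April 8, 2016 + 21 days = April 29, 2016.
April 29, 2016 is a Friday and not a legal holiday, so no extension applies.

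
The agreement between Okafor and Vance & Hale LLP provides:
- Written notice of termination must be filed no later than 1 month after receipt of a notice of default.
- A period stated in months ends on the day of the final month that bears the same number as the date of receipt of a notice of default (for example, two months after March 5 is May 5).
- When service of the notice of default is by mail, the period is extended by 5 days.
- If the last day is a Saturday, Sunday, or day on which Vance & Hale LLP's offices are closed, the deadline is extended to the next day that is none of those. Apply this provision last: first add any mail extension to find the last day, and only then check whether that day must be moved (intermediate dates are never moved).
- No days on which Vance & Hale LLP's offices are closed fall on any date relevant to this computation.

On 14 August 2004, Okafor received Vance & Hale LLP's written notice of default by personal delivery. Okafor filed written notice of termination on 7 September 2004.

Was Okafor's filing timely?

1 month after 14 August 2004 is September 14, 2004.
Service was not by mail, so no mail extension applies.
September 14, 2004 is a Tuesday and not a day on which Vance & Hale LLP's offices are closed, so no extension applies.
The deadline is September 14, 2004; the filing on September 7, 2004 is on or before that date.

Yes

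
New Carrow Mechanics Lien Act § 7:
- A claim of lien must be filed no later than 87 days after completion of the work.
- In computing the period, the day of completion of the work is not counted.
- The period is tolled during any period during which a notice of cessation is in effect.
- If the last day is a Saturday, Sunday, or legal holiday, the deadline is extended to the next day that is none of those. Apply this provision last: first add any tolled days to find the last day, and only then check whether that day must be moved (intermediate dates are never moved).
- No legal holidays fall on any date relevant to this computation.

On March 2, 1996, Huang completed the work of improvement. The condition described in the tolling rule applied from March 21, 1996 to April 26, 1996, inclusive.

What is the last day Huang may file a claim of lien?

87 days after March 2, 1996 is May 28, 1996.
From March 21, 1996 through April 26, 1996 inclusive is 37 days; tolling adds 37 days: May 28, 1996 + 37 days = July 4, 1996.
July 4, 1996 is a Thursday and not a legal holiday, so no extension applies.

July 4, 1996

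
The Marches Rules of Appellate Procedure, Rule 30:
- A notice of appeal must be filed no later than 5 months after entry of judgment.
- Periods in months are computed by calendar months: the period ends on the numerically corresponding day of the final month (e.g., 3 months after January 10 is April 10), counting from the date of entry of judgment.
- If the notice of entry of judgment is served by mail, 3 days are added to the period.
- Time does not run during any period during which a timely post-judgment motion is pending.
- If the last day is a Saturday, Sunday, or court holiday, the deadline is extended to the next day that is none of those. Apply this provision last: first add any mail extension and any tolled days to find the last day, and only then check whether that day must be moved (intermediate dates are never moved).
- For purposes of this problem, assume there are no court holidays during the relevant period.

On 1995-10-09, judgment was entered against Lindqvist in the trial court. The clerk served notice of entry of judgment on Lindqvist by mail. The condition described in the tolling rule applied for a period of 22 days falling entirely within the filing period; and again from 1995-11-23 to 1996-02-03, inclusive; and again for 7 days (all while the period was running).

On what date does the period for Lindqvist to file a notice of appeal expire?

June 24, 1996

5 months after 1995-10-09 is March 9, 1996.
Service was by mail, adding 3 days: March 9, 1996 + 3 days = March 12, 1996.
Tolling adds 22 days: March 12, 1996 + 22 days = April 3, 1996.
From November 23, 1995 through February 3, 1996 inclusive is 73 days; tolling adds 73 days: April 3, 1996 + 73 days = June 15, 1996.
Tolling adds 7 days: June 15, 1996 + 7 days = June 22, 1996.
June 22, 1996 is Saturday; June 23, 1996 is Sunday. The next qualifying day is June 24, 1996.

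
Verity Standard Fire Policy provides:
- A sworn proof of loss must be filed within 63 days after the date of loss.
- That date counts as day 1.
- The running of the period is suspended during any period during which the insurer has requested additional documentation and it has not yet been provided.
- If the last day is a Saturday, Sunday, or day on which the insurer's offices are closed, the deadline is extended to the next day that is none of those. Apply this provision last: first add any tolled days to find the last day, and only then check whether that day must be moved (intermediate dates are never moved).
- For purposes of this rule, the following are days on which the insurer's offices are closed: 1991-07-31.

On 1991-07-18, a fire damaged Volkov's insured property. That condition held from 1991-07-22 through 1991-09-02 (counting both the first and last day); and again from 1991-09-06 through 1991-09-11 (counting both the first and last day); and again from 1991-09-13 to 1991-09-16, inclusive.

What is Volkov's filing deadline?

November 11, 1991

Counting 1991-07-18 as day 1, day 63 is September 18, 1991.
From July 22, 1991 through September 2, 1991 inclusive is 43 days; tolling adds 43 days: September 18, 1991 + 43 days = October 31, 1991.
From September 6, 1991 through September 11, 1991 inclusive is 6 days; tolling adds 6 days: October 31, 1991 + 6 days = November 6, 1991.
From September 13, 1991 through September 16, 1991 inclusive is 4 days; tolling adds 4 days: November 6, 1991 + 4 days = November 10, 1991.
November 10, 1991 is Sunday. The next qualifying day is November 11, 1991.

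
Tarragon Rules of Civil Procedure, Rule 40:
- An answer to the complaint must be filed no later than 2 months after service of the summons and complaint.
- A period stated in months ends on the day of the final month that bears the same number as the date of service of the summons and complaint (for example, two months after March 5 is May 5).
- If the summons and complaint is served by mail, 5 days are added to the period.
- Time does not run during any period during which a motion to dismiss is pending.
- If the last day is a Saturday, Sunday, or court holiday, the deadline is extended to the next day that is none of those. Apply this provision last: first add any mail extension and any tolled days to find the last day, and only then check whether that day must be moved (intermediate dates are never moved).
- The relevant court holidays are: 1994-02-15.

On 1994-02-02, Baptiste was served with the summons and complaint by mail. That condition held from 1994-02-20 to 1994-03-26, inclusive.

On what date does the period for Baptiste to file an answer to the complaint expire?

May 12, 1994

2 months after 1994-02-02 is April 2, 1994.
Service was by mail, adding 5 days: April 2, 1994 + 5 days = April 7, 1994.
From February 20, 1994 through March 26, 1994 inclusive is 35 days; tolling adds 35 days: April 7, 1994 + 35 days = May 12, 1994.
May 12, 1994 is a Thursday and not a court holiday, so no extension applies.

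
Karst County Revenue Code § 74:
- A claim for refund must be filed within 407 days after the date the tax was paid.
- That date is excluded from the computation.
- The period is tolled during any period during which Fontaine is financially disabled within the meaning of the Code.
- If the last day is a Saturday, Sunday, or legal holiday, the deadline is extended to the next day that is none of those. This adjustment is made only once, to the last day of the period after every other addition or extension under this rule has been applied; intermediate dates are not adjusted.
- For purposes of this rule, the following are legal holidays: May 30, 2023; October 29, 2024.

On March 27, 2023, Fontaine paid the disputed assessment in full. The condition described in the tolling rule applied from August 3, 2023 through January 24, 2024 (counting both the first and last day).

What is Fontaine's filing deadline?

407 days after March 27, 2023 is May 7, 2024.
From August 3, 2023 through January 24, 2024 inclusive is 175 days; tolling adds 175 days: May 7, 2024 + 175 days = October 29, 2024.
October 29, 2024 is a listed holiday. The next qualifying day is October 30, 2024.

October 30, 2024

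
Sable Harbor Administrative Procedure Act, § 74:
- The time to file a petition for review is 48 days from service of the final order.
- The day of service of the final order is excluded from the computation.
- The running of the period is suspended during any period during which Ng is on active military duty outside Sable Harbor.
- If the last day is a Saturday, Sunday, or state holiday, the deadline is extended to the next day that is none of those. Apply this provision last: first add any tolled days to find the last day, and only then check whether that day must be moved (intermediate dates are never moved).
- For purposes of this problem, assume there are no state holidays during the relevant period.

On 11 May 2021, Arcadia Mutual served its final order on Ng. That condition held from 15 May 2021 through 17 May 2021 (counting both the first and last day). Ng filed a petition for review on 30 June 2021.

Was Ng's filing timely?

Yes

48 days after 11 May 2021 is June 28, 2021.
From May 15, 2021 through May 17, 2021 inclusive is 3 days; tolling adds 3 days: June 28, 2021 + 3 days = July 1, 2021.
July 1, 2021 is a Thursday and not a state holiday, so no extension applies.
The deadline is July 1, 2021; the filing on June 30, 2021 is on or before that date.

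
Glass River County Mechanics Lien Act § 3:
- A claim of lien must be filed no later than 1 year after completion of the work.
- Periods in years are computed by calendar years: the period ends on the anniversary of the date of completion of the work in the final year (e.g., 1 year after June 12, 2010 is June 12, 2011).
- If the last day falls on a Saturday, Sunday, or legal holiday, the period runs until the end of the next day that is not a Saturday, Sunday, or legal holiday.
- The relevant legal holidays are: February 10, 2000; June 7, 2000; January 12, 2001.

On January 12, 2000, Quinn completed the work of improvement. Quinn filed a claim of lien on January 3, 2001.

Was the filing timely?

Yes

1 year after January 12, 2000 is January 12, 2001.
January 12, 2001 is a listed holiday; January 13, 2001 is Saturday; January 14, 2001 is Sunday. The next qualifying day is January 15, 2001.
The deadline is January 15, 2001; the filing on January 3, 2001 is on or before that date.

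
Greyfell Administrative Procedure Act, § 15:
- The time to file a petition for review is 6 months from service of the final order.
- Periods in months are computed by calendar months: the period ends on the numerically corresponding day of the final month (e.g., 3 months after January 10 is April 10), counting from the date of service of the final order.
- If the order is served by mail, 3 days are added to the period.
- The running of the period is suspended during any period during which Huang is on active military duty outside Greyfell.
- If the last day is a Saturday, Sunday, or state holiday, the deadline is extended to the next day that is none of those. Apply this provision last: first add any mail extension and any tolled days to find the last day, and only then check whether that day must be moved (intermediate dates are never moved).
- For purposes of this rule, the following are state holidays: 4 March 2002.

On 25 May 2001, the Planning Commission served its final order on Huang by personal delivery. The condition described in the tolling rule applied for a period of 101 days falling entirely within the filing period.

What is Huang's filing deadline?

March 6, 2002

6 months after 25 May 2001 is November 25, 2001.
Service was not by mail, so no mail extension applies.
Tolling adds 101 days: November 25, 2001 + 101 days = March 6, 2002.
March 6, 2002 is a Wednesday and not a state holiday, so no extension applies.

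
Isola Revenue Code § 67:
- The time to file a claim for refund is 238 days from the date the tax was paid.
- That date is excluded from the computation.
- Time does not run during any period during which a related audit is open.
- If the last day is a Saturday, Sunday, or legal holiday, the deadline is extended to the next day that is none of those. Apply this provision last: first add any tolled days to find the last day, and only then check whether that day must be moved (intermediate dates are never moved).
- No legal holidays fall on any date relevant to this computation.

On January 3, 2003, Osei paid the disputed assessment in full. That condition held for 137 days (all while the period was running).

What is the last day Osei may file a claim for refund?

238 days after January 3, 2003 is August 29, 2003.
Tolling adds 137 days: August 29, 2003 + 137 days = January 13, 2004.
January 13, 2004 is a Tuesday and not a legal holiday, so no extension applies.

January 13, 2004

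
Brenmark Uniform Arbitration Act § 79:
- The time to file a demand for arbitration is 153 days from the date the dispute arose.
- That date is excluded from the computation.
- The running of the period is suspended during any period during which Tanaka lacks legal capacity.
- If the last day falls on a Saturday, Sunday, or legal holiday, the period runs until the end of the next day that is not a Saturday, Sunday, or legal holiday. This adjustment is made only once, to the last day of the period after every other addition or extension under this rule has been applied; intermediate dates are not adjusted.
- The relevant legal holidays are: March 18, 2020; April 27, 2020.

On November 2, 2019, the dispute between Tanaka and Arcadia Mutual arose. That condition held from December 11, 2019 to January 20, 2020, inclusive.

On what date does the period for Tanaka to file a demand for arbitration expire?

May 14, 2020

153 days after November 2, 2019 is April 3, 2020.
From December 11, 2019 through January 20, 2020 inclusive is 41 days; tolling adds 41 days: April 3, 2020 + 41 days = May 14, 2020.
May 14, 2020 is a Thursday and not a legal holiday, so no extension applies.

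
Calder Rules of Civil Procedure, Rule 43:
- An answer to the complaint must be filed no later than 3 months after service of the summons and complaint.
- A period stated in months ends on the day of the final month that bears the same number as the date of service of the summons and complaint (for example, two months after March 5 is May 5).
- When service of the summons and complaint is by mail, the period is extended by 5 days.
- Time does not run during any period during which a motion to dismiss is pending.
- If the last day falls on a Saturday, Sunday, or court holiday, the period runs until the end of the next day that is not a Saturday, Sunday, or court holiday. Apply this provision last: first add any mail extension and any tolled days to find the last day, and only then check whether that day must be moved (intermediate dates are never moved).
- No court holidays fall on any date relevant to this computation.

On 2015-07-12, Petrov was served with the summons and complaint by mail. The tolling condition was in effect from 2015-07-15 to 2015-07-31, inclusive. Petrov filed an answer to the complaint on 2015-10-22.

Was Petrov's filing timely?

3 months after 2015-07-12 is October 12, 2015.
Service was by mail, adding 5 days: October 12, 2015 + 5 days = October 17, 2015.
From July 15, 2015 through July 31, 2015 inclusive is 17 days; tolling adds 17 days: October 17, 2015 + 17 days = November 3, 2015.
November 3, 2015 is a Tuesday and not a court holiday, so no extension applies.
The deadline is November 3, 2015; the filing on October 22, 2015 is on or before that date.

Yes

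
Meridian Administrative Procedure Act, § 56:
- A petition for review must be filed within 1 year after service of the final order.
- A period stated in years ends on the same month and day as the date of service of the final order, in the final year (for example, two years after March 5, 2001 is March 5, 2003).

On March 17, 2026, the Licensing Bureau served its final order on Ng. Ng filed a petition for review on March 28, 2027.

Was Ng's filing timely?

No

1 year after March 17, 2026 is March 17, 2027.
The deadline is March 17, 2027; the filing on March 28, 2027 is after that date.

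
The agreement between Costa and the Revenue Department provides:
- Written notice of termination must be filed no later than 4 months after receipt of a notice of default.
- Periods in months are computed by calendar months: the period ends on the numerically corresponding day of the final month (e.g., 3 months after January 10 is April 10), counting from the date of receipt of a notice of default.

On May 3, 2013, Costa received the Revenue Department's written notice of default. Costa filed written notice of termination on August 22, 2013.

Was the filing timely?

4 months after May 3, 2013 is September 3, 2013.
The deadline is September 3, 2013; the filing on August 22, 2013 is on or before that date.

Yes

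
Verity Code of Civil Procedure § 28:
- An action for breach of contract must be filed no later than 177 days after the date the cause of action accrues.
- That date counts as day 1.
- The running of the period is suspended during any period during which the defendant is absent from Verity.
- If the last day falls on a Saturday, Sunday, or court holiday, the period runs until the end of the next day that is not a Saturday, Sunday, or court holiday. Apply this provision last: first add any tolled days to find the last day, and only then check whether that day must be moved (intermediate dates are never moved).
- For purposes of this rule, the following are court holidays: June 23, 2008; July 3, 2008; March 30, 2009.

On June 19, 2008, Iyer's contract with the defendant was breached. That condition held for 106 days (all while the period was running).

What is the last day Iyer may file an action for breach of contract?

Counting June 19, 2008 as day 1, day 177 is December 12, 2008.
Tolling adds 106 days: December 12, 2008 + 106 days = March 28, 2009.
March 28, 2009 is Saturday; March 29, 2009 is Sunday; March 30, 2009 is a listed holiday. The next qualifying day is March 31, 2009.

March 31, 2009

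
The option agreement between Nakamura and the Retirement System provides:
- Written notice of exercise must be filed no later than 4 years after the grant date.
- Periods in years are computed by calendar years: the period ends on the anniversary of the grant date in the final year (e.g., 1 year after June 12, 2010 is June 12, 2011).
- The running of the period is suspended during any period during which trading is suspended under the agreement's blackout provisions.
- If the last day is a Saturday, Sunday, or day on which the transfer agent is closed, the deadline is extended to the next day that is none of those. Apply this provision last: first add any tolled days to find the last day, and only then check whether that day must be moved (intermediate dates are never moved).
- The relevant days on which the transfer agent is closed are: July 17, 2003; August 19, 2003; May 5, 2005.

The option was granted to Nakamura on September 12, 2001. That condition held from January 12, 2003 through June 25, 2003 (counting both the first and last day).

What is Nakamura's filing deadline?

February 24, 2006

4 years after September 12, 2001 is September 12, 2005.
From January 12, 2003 through June 25, 2003 inclusive is 165 days; tolling adds 165 days: September 12, 2005 + 165 days = February 24, 2006.
February 24, 2006 is a Friday and not a day on which the transfer agent is closed, so no extension applies.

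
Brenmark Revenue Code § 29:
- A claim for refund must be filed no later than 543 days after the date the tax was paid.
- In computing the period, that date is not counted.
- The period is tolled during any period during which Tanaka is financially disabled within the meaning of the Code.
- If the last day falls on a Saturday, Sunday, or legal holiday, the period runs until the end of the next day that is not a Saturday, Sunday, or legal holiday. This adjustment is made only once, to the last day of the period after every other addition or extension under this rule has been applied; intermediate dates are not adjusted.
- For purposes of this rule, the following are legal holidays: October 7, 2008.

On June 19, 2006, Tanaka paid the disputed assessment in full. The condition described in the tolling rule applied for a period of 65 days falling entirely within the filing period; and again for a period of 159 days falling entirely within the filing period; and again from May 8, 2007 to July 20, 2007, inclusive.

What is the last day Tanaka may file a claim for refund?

543 days after June 19, 2006 is December 14, 2007.
Tolling adds 65 days: December 14, 2007 + 65 days = February 17, 2008.
Tolling adds 159 days: February 17, 2008 + 159 days = July 25, 2008.
From May 8, 2007 through July 20, 2007 inclusive is 74 days; tolling adds 74 days: July 25, 2008 + 74 days = October 7, 2008.
October 7, 2008 is a listed holiday. The next qualifying day is October 8, 2008.

October 8, 2008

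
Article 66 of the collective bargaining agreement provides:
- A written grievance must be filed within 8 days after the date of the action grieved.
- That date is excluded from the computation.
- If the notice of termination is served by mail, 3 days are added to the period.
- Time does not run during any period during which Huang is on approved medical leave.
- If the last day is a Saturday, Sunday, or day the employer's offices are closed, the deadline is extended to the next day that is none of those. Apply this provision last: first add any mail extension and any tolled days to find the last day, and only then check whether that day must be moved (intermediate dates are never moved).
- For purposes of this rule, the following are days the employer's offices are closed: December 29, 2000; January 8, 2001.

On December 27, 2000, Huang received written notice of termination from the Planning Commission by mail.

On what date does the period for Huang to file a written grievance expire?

January 9, 2001

8 days after December 27, 2000 is January 4, 2001.
Service was by mail, adding 3 days: January 4, 2001 + 3 days = January 7, 2001.
January 7, 2001 is Sunday; January 8, 2001 is a listed holiday. The next qualifying day is January 9, 2001.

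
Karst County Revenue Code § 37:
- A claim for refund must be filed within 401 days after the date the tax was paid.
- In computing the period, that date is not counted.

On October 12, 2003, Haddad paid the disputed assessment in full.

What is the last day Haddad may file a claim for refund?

401 days after October 12, 2003 is November 16, 2004.

November 16, 2004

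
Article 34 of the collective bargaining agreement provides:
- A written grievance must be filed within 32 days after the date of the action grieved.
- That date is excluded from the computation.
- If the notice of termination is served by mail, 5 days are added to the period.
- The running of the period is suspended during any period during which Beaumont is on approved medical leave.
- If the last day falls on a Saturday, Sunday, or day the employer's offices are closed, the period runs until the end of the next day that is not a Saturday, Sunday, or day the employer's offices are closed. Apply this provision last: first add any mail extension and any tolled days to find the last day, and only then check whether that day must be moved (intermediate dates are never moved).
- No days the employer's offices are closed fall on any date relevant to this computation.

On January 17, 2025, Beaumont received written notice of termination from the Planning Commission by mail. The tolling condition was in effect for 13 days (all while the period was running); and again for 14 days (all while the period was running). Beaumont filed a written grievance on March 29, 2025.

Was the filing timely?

No

32 days after January 17, 2025 is February 18, 2025.
Service was by mail, adding 5 days: February 18, 2025 + 5 days = February 23, 2025.
Tolling adds 13 days: February 23, 2025 + 13 days = March 8, 2025.
Tolling adds 14 days: March 8, 2025 + 14 days = March 22, 2025.
March 22, 2025 is Saturday; March 23, 2025 is Sunday. The next qualifying day is March 24, 2025.
The deadline is March 24, 2025; the filing on March 29, 2025 is after that date.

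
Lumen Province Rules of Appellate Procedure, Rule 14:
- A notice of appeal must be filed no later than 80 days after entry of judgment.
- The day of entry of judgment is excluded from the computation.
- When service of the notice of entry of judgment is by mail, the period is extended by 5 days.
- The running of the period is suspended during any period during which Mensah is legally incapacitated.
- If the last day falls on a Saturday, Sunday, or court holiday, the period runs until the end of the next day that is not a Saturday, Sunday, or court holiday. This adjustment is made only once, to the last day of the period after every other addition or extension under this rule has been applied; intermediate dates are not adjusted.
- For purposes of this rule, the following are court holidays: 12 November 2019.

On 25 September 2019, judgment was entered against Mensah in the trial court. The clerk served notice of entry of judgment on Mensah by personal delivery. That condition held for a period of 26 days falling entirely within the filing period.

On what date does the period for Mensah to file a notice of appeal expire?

80 days after 25 September 2019 is December 14, 2019.
Service was not by mail, so no mail extension applies.
Tolling adds 26 days: December 14, 2019 + 26 days = January 9, 2020.
January 9, 2020 is a Thursday and not a court holiday, so no extension applies.

January 9, 2020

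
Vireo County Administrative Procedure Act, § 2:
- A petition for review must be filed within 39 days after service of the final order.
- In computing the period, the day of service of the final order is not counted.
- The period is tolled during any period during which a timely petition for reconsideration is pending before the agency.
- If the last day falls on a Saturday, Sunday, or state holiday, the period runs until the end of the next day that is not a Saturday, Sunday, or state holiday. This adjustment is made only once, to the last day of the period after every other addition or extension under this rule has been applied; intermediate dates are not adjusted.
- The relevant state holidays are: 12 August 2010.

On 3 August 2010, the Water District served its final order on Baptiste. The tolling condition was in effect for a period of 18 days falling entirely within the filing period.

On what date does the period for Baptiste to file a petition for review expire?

39 days after 3 August 2010 is September 11, 2010.
Tolling adds 18 days: September 11, 2010 + 18 days = September 29, 2010.
September 29, 2010 is a Wednesday and not a state holiday, so no extension applies.

September 29, 2010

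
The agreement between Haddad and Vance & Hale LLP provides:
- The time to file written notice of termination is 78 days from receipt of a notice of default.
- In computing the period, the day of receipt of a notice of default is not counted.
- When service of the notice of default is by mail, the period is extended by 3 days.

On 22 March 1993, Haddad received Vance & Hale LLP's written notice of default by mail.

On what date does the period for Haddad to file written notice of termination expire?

June 11, 1993

78 days after 22 March 1993 is June 8, 1993.
Service was by mail, adding 3 days: June 8, 1993 + 3 days = June 11, 1993.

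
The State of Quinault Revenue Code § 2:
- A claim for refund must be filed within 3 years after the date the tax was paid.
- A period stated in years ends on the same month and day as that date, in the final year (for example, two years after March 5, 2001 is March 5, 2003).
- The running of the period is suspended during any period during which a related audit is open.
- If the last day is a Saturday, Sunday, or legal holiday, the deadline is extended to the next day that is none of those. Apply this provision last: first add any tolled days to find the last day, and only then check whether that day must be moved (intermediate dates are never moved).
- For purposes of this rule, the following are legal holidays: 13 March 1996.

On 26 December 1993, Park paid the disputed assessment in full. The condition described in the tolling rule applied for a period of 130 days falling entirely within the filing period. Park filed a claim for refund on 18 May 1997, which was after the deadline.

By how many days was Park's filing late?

13 days

3 years after 26 December 1993 is December 26, 1996.
Tolling adds 130 days: December 26, 1996 + 130 days = May 5, 1997.
May 5, 1997 is a Monday and not a legal holiday, so no extension applies.
The deadline is May 5, 1997; from May 5, 1997 to May 18, 1997 is 13 days.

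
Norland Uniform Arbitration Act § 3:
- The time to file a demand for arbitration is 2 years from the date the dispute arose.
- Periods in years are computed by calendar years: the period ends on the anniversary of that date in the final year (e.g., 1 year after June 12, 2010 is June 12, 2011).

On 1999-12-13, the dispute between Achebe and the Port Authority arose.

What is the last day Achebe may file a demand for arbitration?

2 years after 1999-12-13 is December 13, 2001.

December 13, 2001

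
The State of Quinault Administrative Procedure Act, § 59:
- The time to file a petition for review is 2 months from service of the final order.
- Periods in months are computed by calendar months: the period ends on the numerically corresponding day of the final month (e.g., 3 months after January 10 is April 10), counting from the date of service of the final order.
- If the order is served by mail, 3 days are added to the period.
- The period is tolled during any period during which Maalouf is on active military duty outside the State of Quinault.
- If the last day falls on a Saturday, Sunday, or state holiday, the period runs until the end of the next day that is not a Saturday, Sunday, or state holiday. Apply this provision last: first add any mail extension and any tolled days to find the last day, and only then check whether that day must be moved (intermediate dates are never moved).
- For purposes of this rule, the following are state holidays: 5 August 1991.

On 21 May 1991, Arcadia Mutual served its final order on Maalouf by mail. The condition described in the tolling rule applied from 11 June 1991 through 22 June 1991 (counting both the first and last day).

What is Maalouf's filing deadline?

2 months after 21 May 1991 is July 21, 1991.
Service was by mail, adding 3 days: July 21, 1991 + 3 days = July 24, 1991.
From June 11, 1991 through June 22, 1991 inclusive is 12 days; tolling adds 12 days: July 24, 1991 + 12 days = August 5, 1991.
August 5, 1991 is a listed holiday. The next qualifying day is August 6, 1991.

August 6, 1991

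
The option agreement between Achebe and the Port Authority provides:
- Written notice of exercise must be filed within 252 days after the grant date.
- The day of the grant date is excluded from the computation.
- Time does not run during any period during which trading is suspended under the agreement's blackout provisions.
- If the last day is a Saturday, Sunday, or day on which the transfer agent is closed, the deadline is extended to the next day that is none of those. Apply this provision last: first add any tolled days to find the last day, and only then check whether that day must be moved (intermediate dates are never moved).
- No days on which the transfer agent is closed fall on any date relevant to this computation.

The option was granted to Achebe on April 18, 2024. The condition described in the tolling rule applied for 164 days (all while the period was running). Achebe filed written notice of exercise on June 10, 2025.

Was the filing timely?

252 days after April 18, 2024 is December 26, 2024.
Tolling adds 164 days: December 26, 2024 + 164 days = June 8, 2025.
June 8, 2025 is Sunday. The next qualifying day is June 9, 2025.
The deadline is June 9, 2025; the filing on June 10, 2025 is after that date.

No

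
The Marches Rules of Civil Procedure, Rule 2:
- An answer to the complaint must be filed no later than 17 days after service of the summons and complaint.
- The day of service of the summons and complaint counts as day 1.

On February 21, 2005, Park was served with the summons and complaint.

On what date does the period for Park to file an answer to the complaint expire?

March 9, 2005

Counting February 21, 2005 as day 1, day 17 is March 9, 2005.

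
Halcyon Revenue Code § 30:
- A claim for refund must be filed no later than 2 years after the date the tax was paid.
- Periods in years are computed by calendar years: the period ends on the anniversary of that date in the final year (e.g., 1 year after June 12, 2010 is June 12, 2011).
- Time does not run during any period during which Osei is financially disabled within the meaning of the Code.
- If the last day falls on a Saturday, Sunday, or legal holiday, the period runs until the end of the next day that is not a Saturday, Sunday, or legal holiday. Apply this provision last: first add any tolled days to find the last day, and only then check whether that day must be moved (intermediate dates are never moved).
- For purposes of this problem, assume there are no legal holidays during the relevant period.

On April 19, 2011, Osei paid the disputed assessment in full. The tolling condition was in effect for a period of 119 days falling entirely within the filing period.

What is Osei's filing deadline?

2 years after April 19, 2011 is April 19, 2013.
Tolling adds 119 days: April 19, 2013 + 119 days = August 16, 2013.
August 16, 2013 is a Friday and not a legal holiday, so no extension applies.

August 16, 2013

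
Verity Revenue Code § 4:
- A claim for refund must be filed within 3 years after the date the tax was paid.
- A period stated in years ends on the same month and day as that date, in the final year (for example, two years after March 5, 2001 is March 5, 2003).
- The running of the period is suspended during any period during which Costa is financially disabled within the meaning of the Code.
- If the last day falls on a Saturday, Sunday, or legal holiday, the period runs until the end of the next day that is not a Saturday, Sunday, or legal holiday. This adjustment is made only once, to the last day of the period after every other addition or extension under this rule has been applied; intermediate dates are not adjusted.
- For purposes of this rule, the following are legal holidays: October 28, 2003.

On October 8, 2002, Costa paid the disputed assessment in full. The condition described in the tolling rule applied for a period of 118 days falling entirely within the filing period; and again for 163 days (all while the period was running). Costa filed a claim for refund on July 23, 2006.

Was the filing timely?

3 years after October 8, 2002 is October 8, 2005.
Tolling adds 118 days: October 8, 2005 + 118 days = February 3, 2006.
Tolling adds 163 days: February 3, 2006 + 163 days = July 16, 2006.
July 16, 2006 is Sunday. The next qualifying day is July 17, 2006.
The deadline is July 17, 2006; the filing on July 23, 2006 is after that date.

No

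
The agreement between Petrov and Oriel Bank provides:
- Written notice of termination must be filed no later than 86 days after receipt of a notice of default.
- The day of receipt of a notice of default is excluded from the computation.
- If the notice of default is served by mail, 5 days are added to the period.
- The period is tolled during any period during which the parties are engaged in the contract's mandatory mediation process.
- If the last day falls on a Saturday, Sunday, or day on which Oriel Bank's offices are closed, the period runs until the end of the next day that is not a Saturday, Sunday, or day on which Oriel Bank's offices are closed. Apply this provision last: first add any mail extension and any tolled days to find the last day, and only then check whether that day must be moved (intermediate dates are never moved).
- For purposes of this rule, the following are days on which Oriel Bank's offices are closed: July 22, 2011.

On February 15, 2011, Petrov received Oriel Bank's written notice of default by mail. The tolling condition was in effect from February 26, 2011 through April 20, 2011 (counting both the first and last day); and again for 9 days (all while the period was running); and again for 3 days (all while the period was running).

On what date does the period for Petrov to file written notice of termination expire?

July 25, 2011

86 days after February 15, 2011 is May 12, 2011.
Service was by mail, adding 5 days: May 12, 2011 + 5 days = May 17, 2011.
From February 26, 2011 through April 20, 2011 inclusive is 54 days; tolling adds 54 days: May 17, 2011 + 54 days = July 10, 2011.
Tolling adds 9 days: July 10, 2011 + 9 days = July 19, 2011.
Tolling adds 3 days: July 19, 2011 + 3 days = July 22, 2011.
July 22, 2011 is a listed holiday; July 23, 2011 is Saturday; July 24, 2011 is Sunday. The next qualifying day is July 25, 2011.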